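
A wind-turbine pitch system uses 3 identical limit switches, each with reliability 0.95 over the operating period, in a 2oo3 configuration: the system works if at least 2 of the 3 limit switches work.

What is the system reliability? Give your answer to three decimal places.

0.993

R = Σ_{i=2}^{3} C(3,i) p^i (1−p)^{3−i} with p = 0.95
C(3,2)·0.95^2·0.05^1 = 0.13538
C(3,3)·0.95^3·0.05^0 = 0.85738
Sum = 0.993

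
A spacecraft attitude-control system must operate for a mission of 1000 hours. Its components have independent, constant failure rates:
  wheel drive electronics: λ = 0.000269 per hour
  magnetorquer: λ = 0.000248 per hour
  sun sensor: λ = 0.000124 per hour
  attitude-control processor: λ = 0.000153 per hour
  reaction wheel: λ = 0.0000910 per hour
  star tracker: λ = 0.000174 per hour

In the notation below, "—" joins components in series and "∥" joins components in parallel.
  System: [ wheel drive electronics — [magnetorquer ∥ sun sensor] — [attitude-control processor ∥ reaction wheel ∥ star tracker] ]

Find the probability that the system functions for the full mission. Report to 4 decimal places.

R(wheel drive electronics) = exp(−0.000269 × 1000) = 0.764143
R(magnetorquer) = exp(−0.000248 × 1000) = 0.780360
R(sun sensor) = exp(−0.000124 × 1000) = 0.883380
R(attitude-control processor) = exp(−0.000153 × 1000) = 0.858130
R(reaction wheel) = exp(−0.0000910 × 1000) = 0.913018
R(star tracker) = exp(−0.000174 × 1000) = 0.840297
Parallel (magnetorquer and sun sensor): 1 − (1 − 0.780360)(1 − 0.883380) = 0.974386
Parallel (attitude-control processor, reaction wheel, and star tracker): 1 − (1 − 0.858130)(1 − 0.913018)(1 − 0.840297) = 0.998029
Series (wheel drive electronics, [0.974386], and [0.998029]): 0.764143 × 0.974386 × 0.998029 = 0.7431

0.7431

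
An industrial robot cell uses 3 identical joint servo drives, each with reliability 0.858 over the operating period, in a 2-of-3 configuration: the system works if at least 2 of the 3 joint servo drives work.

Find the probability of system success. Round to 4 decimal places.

0.9452

R = Σ_{i=2}^{3} C(3,i) p^i (1−p)^{3−i} with p = 0.858
C(3,2)·0.858^2·0.142^1 = 0.313606
C(3,3)·0.858^3·0.142^0 = 0.631629
Sum = 0.9452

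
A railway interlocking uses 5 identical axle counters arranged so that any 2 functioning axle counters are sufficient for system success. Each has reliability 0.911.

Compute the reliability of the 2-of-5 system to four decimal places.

R = Σ_{i=2}^{5} C(5,i) p^i (1−p)^{5−i} with p = 0.911
C(5,2)·0.911^2·0.089^3 = 0.005851
C(5,3)·0.911^3·0.089^2 = 0.059887
C(5,4)·0.911^4·0.089^1 = 0.306502
C(5,5)·0.911^5·0.089^0 = 0.627468
Sum = 0.9997

0.9997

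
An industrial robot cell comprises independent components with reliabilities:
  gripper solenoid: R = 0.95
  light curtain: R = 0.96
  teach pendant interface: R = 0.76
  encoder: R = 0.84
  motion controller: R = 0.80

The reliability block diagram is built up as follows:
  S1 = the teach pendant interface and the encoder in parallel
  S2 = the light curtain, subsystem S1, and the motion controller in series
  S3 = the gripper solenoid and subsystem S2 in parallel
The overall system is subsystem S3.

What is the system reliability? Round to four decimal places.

Parallel (teach pendant interface and encoder): 1 − (1 − 0.760000)(1 − 0.840000) = 0.961600
Series (light curtain, [0.961600], and motion controller): 0.960000 × 0.961600 × 0.800000 = 0.738509
Parallel (gripper solenoid and [0.738509]): 1 − (1 − 0.950000)(1 − 0.738509) = 0.9869

0.9869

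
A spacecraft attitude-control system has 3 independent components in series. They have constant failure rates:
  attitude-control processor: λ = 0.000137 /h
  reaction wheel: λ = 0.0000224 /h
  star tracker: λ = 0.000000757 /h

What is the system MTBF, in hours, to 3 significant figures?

Series of exponential components: λ_sys = Σ λ_i
λ_sys = 0.000137 + 0.0000224 + 0.000000757 = 1.6016e-04 /h
MTBF = 1 / λ_sys = 6240 h

6240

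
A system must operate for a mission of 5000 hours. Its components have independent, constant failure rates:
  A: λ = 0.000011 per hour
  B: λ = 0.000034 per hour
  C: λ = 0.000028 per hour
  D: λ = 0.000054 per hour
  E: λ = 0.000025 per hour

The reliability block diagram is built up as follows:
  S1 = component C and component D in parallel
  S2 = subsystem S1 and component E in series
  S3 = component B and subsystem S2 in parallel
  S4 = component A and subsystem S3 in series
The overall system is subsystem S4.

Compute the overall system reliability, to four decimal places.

R(A) = exp(−0.000011 × 5000) = 0.946485
R(B) = exp(−0.000034 × 5000) = 0.843665
R(C) = exp(−0.000028 × 5000) = 0.869358
R(D) = exp(−0.000054 × 5000) = 0.763379
R(E) = exp(−0.000025 × 5000) = 0.882497
Parallel (C and D): 1 − (1 − 0.869358)(1 − 0.763379) = 0.969087
Series ([0.969087] and E): 0.969087 × 0.882497 = 0.855216
Parallel (B and [0.855216]): 1 − (1 − 0.843665)(1 − 0.855216) = 0.977365
Series (A and [0.977365]): 0.946485 × 0.977365 = 0.9251

0.9251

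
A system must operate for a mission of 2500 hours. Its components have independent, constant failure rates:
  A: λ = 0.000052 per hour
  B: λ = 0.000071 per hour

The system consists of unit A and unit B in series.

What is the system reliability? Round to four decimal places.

0.7353

R(A) = exp(−0.000052 × 2500) = 0.878095
R(B) = exp(−0.000071 × 2500) = 0.837361
Series (A and B): 0.878095 × 0.837361 = 0.7353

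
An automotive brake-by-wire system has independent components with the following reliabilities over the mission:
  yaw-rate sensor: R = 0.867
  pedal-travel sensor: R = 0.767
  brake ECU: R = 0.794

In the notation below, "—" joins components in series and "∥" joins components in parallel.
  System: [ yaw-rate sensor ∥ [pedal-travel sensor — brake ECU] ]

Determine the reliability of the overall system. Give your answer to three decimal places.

0.948

Series (pedal-travel sensor and brake ECU): 0.76700 × 0.79400 = 0.60900
Parallel (yaw-rate sensor and [0.60900]): 1 − (1 − 0.86700)(1 − 0.60900) = 0.948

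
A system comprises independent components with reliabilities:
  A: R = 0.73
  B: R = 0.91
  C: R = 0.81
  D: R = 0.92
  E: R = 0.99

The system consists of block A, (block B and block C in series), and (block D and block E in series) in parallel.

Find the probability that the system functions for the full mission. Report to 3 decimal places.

Series (B and C): 0.91000 × 0.81000 = 0.73710
Series (D and E): 0.92000 × 0.99000 = 0.91080
Parallel (A, [0.73710], and [0.91080]): 1 − (1 − 0.73000)(1 − 0.73710)(1 − 0.91080) = 0.994

0.994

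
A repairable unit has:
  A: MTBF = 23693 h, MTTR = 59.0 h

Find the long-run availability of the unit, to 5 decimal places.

A(A) = MTBF/(MTBF+MTTR) = 23693/(23693+59.0) = 0.99752

0.99752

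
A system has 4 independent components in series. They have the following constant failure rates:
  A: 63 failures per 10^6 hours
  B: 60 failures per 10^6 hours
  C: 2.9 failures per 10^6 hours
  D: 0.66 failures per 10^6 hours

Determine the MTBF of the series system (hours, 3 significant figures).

7900

Series of exponential components: λ_sys = Σ λ_i
λ_sys = 0.000063 + 0.000060 + 0.0000029 + 0.00000066 = 1.2656e-04 /h
MTBF = 1 / λ_sys = 7900 h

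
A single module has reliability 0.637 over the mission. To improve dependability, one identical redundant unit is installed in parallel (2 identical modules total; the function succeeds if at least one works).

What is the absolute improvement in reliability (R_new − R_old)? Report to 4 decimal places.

R_before = 0.637
R_after = 1 − (1 − 0.637)^2 = 0.8682
ΔR = 0.8682 − 0.637 = 0.2312

0.2312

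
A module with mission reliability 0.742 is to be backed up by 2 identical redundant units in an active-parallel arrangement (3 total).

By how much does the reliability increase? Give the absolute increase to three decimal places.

R_before = 0.742
R_after = 1 − (1 − 0.742)^3 = 0.983
ΔR = 0.983 − 0.742 = 0.241

0.241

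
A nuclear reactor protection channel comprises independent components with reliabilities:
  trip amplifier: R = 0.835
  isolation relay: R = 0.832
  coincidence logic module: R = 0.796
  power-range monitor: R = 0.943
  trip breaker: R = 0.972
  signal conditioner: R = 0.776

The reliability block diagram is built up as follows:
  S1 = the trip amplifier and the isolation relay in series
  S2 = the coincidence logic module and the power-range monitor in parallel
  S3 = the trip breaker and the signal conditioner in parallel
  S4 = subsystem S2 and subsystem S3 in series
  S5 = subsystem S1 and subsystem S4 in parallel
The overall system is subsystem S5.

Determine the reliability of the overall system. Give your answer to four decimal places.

Series (trip amplifier and isolation relay): 0.835000 × 0.832000 = 0.694720
Parallel (coincidence logic module and power-range monitor): 1 − (1 − 0.796000)(1 − 0.943000) = 0.988372
Parallel (trip breaker and signal conditioner): 1 − (1 − 0.972000)(1 − 0.776000) = 0.993728
Series ([0.988372] and [0.993728]): 0.988372 × 0.993728 = 0.982173
Parallel ([0.694720] and [0.982173]): 1 − (1 − 0.694720)(1 − 0.982173) = 0.9946

0.9946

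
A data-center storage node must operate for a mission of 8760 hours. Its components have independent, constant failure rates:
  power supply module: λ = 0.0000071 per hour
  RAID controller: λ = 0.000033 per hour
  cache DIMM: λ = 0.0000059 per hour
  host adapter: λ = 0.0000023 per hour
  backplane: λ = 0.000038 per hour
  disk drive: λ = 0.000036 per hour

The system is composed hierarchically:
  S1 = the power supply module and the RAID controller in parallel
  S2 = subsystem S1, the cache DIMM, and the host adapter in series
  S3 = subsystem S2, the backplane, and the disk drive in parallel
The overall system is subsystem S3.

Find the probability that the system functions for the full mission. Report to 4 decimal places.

R(power supply module) = exp(−0.0000071 × 8760) = 0.939699
R(RAID controller) = exp(−0.000033 × 8760) = 0.748952
R(cache DIMM) = exp(−0.0000059 × 8760) = 0.949629
R(host adapter) = exp(−0.0000023 × 8760) = 0.980054
R(backplane) = exp(−0.000038 × 8760) = 0.716856
R(disk drive) = exp(−0.000036 × 8760) = 0.729526
Parallel (power supply module and RAID controller): 1 − (1 − 0.939699)(1 − 0.748952) = 0.984862
Series ([0.984862], cache DIMM, and host adapter): 0.984862 × 0.949629 × 0.980054 = 0.916599
Parallel ([0.916599], backplane, and disk drive): 1 − (1 − 0.916599)(1 − 0.716856)(1 − 0.729526) = 0.9936

0.9936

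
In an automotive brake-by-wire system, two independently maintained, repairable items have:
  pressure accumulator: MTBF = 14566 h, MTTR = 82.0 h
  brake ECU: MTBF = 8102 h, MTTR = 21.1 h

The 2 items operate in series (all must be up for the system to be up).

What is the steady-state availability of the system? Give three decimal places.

0.992

A(pressure accumulator) = MTBF/(MTBF+MTTR) = 14566/(14566+82.0) = 0.994402
A(brake ECU) = MTBF/(MTBF+MTTR) = 8102/(8102+21.1) = 0.997402
Series availability: 0.994402 × 0.997402 = 0.992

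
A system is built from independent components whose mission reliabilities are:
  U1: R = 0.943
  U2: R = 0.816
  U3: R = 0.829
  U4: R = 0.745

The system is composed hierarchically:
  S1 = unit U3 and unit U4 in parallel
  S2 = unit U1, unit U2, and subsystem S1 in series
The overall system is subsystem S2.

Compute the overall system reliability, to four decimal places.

0.7359

Parallel (U3 and U4): 1 − (1 − 0.829000)(1 − 0.745000) = 0.956395
Series (U1, U2, and [0.956395]): 0.943000 × 0.816000 × 0.956395 = 0.7359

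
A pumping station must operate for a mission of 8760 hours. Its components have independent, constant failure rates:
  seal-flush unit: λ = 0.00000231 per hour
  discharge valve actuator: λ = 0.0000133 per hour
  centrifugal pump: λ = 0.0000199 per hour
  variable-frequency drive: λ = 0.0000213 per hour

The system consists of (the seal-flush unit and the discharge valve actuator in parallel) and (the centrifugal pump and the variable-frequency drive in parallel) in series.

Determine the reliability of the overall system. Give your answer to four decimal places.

0.9706

R(seal-flush unit) = exp(−0.00000231 × 8760) = 0.979968
R(discharge valve actuator) = exp(−0.0000133 × 8760) = 0.890023
R(centrifugal pump) = exp(−0.0000199 × 8760) = 0.840025
R(variable-frequency drive) = exp(−0.0000213 × 8760) = 0.829786
Parallel (seal-flush unit and discharge valve actuator): 1 − (1 − 0.979968)(1 − 0.890023) = 0.997797
Parallel (centrifugal pump and variable-frequency drive): 1 − (1 − 0.840025)(1 − 0.829786) = 0.972770
Series ([0.997797] and [0.972770]): 0.997797 × 0.972770 = 0.9706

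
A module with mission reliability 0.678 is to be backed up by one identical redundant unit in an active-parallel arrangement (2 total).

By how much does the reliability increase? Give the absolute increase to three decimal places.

R_before = 0.678
R_after = 1 − (1 − 0.678)^2 = 0.896
ΔR = 0.896 − 0.678 = 0.218

0.218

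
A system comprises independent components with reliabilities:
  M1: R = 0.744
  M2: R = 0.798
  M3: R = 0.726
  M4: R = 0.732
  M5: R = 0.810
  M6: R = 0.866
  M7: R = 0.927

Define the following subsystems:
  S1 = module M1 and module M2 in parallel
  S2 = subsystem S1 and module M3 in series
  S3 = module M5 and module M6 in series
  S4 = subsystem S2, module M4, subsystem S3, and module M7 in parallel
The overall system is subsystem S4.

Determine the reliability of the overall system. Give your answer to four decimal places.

0.9982

Parallel (M1 and M2): 1 − (1 − 0.744000)(1 − 0.798000) = 0.948288
Series ([0.948288] and M3): 0.948288 × 0.726000 = 0.688457
Series (M5 and M6): 0.810000 × 0.866000 = 0.701460
Parallel ([0.688457], M4, [0.701460], and M7): 1 − (1 − 0.688457)(1 − 0.732000)(1 − 0.701460)(1 − 0.927000) = 0.9982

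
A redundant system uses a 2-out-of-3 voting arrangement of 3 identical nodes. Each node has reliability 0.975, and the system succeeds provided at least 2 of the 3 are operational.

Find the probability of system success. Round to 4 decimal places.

0.9982

R = Σ_{i=2}^{3} C(3,i) p^i (1−p)^{3−i} with p = 0.975
C(3,2)·0.975^2·0.025^1 = 0.071297
C(3,3)·0.975^3·0.025^0 = 0.926859
Sum = 0.9982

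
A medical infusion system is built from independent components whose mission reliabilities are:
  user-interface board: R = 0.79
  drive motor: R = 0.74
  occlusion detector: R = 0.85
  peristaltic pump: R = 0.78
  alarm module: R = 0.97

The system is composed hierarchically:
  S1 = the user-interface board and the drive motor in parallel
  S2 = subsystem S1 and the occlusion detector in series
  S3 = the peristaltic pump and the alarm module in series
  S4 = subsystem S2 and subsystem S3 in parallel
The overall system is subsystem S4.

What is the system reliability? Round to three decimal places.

Parallel (user-interface board and drive motor): 1 − (1 − 0.79000)(1 − 0.74000) = 0.94540
Series ([0.94540] and occlusion detector): 0.94540 × 0.85000 = 0.80359
Series (peristaltic pump and alarm module): 0.78000 × 0.97000 = 0.75660
Parallel ([0.80359] and [0.75660]): 1 − (1 − 0.80359)(1 − 0.75660) = 0.952

0.952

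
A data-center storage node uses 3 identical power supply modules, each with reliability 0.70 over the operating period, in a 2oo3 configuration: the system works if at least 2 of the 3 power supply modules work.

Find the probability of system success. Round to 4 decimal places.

0.7840

R = Σ_{i=2}^{3} C(3,i) p^i (1−p)^{3−i} with p = 0.70
C(3,2)·0.70^2·0.30^1 = 0.441000
C(3,3)·0.70^3·0.30^0 = 0.343000
Sum = 0.7840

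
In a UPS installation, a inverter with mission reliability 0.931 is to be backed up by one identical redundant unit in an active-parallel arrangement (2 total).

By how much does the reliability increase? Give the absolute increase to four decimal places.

0.0642

R_before = 0.931
R_after = 1 − (1 − 0.931)^2 = 0.9952
ΔR = 0.9952 − 0.931 = 0.0642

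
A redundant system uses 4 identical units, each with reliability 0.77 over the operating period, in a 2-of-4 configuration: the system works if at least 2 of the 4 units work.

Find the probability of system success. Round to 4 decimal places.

R = Σ_{i=2}^{4} C(4,i) p^i (1−p)^{4−i} with p = 0.77
C(4,2)·0.77^2·0.23^2 = 0.188186
C(4,3)·0.77^3·0.23^1 = 0.420010
C(4,4)·0.77^4·0.23^0 = 0.351530
Sum = 0.9597

0.9597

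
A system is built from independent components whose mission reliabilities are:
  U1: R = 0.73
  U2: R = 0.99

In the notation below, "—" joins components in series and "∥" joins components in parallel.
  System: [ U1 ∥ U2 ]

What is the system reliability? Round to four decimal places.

0.9973

Parallel (U1 and U2): 1 − (1 − 0.730000)(1 − 0.990000) = 0.9973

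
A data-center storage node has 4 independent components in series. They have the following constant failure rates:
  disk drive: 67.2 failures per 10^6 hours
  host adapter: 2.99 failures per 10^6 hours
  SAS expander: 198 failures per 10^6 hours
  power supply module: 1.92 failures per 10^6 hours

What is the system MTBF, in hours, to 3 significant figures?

Series of exponential components: λ_sys = Σ λ_i
λ_sys = 0.0000672 + 0.00000299 + 0.000198 + 0.00000192 = 2.7011e-04 /h
MTBF = 1 / λ_sys = 3700 h

3700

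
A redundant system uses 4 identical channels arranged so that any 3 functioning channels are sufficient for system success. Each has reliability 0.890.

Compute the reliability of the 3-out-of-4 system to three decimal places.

R = Σ_{i=3}^{4} C(4,i) p^i (1−p)^{4−i} with p = 0.890
C(4,3)·0.890^3·0.110^1 = 0.31019
C(4,4)·0.890^4·0.110^0 = 0.62742
Sum = 0.938

0.938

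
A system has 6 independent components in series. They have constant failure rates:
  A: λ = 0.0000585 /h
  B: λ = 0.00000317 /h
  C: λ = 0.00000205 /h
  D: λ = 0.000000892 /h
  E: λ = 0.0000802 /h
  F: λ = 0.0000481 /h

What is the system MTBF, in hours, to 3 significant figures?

5180

Series of exponential components: λ_sys = Σ λ_i
λ_sys = 0.0000585 + 0.00000317 + 0.00000205 + 0.000000892 + 0.0000802 + 0.0000481 = 1.9291e-04 /h
MTBF = 1 / λ_sys = 5180 h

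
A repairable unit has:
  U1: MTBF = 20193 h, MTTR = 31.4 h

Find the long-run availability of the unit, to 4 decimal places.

A(U1) = MTBF/(MTBF+MTTR) = 20193/(20193+31.4) = 0.9984

0.9984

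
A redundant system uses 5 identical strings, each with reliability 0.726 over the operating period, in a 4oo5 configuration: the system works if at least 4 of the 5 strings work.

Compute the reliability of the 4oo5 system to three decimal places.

0.582

R = Σ_{i=4}^{5} C(5,i) p^i (1−p)^{5−i} with p = 0.726
C(5,4)·0.726^4·0.274^1 = 0.38060
C(5,5)·0.726^5·0.274^0 = 0.20169
Sum = 0.582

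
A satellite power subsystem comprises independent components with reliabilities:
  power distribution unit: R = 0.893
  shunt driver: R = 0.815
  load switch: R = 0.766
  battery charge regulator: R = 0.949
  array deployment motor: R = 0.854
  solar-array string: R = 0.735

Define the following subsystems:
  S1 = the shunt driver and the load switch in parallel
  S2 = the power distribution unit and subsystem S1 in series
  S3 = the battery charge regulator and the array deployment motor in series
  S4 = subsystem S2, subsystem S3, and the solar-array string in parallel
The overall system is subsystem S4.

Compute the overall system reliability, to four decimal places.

0.9927

Parallel (shunt driver and load switch): 1 − (1 − 0.815000)(1 − 0.766000) = 0.956710
Series (power distribution unit and [0.956710]): 0.893000 × 0.956710 = 0.854342
Series (battery charge regulator and array deployment motor): 0.949000 × 0.854000 = 0.810446
Parallel ([0.854342], [0.810446], and solar-array string): 1 − (1 − 0.854342)(1 − 0.810446)(1 − 0.735000) = 0.9927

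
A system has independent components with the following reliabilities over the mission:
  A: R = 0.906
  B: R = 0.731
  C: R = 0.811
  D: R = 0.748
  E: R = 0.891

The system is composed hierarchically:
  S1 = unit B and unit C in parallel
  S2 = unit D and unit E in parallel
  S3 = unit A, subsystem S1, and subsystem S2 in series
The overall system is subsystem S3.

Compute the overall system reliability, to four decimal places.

0.8363

Parallel (B and C): 1 − (1 − 0.731000)(1 − 0.811000) = 0.949159
Parallel (D and E): 1 − (1 − 0.748000)(1 − 0.891000) = 0.972532
Series (A, [0.949159], and [0.972532]): 0.906000 × 0.949159 × 0.972532 = 0.8363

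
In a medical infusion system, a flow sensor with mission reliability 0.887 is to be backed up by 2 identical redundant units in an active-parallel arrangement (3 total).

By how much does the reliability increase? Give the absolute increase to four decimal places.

0.1116

R_before = 0.887
R_after = 1 − (1 − 0.887)^3 = 0.9986
ΔR = 0.9986 − 0.887 = 0.1116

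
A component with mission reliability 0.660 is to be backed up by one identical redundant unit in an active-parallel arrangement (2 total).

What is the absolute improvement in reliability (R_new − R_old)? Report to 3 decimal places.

0.224

R_before = 0.660
R_after = 1 − (1 − 0.660)^2 = 0.884
ΔR = 0.884 − 0.660 = 0.224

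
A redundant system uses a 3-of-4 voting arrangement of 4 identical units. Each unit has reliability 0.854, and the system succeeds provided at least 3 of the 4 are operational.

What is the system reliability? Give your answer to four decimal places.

R = Σ_{i=3}^{4} C(4,i) p^i (1−p)^{4−i} with p = 0.854
C(4,3)·0.854^3·0.146^1 = 0.363736
C(4,4)·0.854^4·0.146^0 = 0.531902
Sum = 0.8956

0.8956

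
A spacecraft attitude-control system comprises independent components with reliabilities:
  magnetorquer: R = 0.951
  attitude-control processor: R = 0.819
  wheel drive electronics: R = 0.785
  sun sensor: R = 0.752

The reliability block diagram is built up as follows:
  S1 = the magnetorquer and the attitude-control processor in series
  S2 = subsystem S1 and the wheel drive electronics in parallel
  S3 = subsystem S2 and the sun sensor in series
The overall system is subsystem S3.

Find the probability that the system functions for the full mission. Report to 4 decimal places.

Series (magnetorquer and attitude-control processor): 0.951000 × 0.819000 = 0.778869
Parallel ([0.778869] and wheel drive electronics): 1 − (1 − 0.778869)(1 − 0.785000) = 0.952457
Series ([0.952457] and sun sensor): 0.952457 × 0.752000 = 0.7162

0.7162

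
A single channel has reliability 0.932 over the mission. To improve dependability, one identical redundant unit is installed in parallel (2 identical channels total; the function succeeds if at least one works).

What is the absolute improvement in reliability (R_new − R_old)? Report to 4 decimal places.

R_before = 0.932
R_after = 1 − (1 − 0.932)^2 = 0.9954
ΔR = 0.9954 − 0.932 = 0.0634

0.0634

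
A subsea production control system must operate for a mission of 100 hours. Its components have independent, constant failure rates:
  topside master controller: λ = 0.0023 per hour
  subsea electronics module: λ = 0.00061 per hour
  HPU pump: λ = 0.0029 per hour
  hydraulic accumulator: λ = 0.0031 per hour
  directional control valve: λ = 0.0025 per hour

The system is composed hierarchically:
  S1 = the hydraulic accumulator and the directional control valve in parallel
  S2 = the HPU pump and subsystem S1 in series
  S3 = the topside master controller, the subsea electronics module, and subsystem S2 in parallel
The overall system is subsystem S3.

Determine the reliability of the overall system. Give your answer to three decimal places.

0.996

R(topside master controller) = exp(−0.0023 × 100) = 0.79453
R(subsea electronics module) = exp(−0.00061 × 100) = 0.94082
R(HPU pump) = exp(−0.0029 × 100) = 0.74826
R(hydraulic accumulator) = exp(−0.0031 × 100) = 0.73345
R(directional control valve) = exp(−0.0025 × 100) = 0.77880
Parallel (hydraulic accumulator and directional control valve): 1 − (1 − 0.73345)(1 − 0.77880) = 0.94104
Series (HPU pump and [0.94104]): 0.74826 × 0.94104 = 0.70414
Parallel (topside master controller, subsea electronics module, and [0.70414]): 1 − (1 − 0.79453)(1 − 0.94082)(1 − 0.70414) = 0.996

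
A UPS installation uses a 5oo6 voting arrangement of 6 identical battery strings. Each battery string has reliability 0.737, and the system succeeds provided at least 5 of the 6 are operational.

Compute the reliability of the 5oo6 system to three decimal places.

R = Σ_{i=5}^{6} C(6,i) p^i (1−p)^{6−i} with p = 0.737
C(6,5)·0.737^5·0.263^1 = 0.34312
C(6,6)·0.737^6·0.263^0 = 0.16025
Sum = 0.503

0.503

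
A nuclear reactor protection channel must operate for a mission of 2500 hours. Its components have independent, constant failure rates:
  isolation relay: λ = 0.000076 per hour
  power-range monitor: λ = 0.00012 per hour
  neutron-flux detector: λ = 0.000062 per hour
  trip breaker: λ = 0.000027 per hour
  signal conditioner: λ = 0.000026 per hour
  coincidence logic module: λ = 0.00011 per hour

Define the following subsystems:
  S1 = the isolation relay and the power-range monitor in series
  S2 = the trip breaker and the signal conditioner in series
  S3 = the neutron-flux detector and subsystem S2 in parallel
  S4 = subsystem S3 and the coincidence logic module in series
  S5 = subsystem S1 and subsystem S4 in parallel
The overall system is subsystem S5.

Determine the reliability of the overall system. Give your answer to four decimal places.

0.9016

R(isolation relay) = exp(−0.000076 × 2500) = 0.826959
R(power-range monitor) = exp(−0.00012 × 2500) = 0.740818
R(neutron-flux detector) = exp(−0.000062 × 2500) = 0.856415
R(trip breaker) = exp(−0.000027 × 2500) = 0.934728
R(signal conditioner) = exp(−0.000026 × 2500) = 0.937067
R(coincidence logic module) = exp(−0.00011 × 2500) = 0.759572
Series (isolation relay and power-range monitor): 0.826959 × 0.740818 = 0.612626
Series (trip breaker and signal conditioner): 0.934728 × 0.937067 = 0.875903
Parallel (neutron-flux detector and [0.875903]): 1 − (1 − 0.856415)(1 − 0.875903) = 0.982182
Series ([0.982182] and coincidence logic module): 0.982182 × 0.759572 = 0.746038
Parallel ([0.612626] and [0.746038]): 1 − (1 − 0.612626)(1 − 0.746038) = 0.9016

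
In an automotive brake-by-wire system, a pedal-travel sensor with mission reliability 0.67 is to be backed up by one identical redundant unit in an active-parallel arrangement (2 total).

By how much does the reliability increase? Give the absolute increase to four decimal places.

0.2211

R_before = 0.67
R_after = 1 − (1 − 0.67)^2 = 0.8911
ΔR = 0.8911 − 0.67 = 0.2211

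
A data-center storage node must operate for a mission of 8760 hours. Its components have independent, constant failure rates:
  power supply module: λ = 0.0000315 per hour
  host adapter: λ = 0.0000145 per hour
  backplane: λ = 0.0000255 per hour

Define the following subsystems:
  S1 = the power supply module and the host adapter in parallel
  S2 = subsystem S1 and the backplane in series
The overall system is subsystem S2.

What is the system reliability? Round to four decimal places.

R(power supply module) = exp(−0.0000315 × 8760) = 0.758858
R(host adapter) = exp(−0.0000145 × 8760) = 0.880716
R(backplane) = exp(−0.0000255 × 8760) = 0.799811
Parallel (power supply module and host adapter): 1 − (1 − 0.758858)(1 − 0.880716) = 0.971236
Series ([0.971236] and backplane): 0.971236 × 0.799811 = 0.7768

0.7768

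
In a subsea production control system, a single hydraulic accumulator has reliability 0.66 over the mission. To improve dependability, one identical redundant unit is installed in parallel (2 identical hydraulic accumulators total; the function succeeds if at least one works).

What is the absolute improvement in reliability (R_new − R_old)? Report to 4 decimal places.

R_before = 0.66
R_after = 1 − (1 − 0.66)^2 = 0.8844
ΔR = 0.8844 − 0.66 = 0.2244

0.2244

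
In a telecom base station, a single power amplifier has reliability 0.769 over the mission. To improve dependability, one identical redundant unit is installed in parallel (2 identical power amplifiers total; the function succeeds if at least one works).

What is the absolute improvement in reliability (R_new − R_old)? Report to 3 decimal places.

0.178

R_before = 0.769
R_after = 1 − (1 − 0.769)^2 = 0.947
ΔR = 0.947 − 0.769 = 0.178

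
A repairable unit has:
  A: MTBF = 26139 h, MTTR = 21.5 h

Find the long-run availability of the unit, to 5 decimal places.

0.99918

A(A) = MTBF/(MTBF+MTTR) = 26139/(26139+21.5) = 0.99918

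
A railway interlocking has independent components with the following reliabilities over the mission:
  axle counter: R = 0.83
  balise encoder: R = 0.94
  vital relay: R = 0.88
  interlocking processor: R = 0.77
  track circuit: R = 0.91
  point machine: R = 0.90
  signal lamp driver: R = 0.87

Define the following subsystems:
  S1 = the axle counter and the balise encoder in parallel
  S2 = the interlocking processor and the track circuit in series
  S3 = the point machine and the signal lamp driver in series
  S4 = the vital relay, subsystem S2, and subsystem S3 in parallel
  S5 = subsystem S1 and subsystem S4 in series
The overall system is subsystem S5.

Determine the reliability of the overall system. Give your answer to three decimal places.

0.982

Parallel (axle counter and balise encoder): 1 − (1 − 0.83000)(1 − 0.94000) = 0.98980
Series (interlocking processor and track circuit): 0.77000 × 0.91000 = 0.70070
Series (point machine and signal lamp driver): 0.90000 × 0.87000 = 0.78300
Parallel (vital relay, [0.70070], and [0.78300]): 1 − (1 − 0.88000)(1 − 0.70070)(1 − 0.78300) = 0.99221
Series ([0.98980] and [0.99221]): 0.98980 × 0.99221 = 0.982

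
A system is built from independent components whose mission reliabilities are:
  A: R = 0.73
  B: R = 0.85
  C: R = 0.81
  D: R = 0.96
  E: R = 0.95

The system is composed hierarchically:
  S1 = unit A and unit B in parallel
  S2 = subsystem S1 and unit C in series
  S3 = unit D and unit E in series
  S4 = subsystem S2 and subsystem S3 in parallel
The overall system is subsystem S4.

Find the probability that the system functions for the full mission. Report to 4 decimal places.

0.9804

Parallel (A and B): 1 − (1 − 0.730000)(1 − 0.850000) = 0.959500
Series ([0.959500] and C): 0.959500 × 0.810000 = 0.777195
Series (D and E): 0.960000 × 0.950000 = 0.912000
Parallel ([0.777195] and [0.912000]): 1 − (1 − 0.777195)(1 − 0.912000) = 0.9804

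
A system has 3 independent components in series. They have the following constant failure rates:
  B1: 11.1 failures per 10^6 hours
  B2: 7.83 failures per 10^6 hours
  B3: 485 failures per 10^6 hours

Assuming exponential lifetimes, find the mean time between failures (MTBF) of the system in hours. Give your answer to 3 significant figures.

Series of exponential components: λ_sys = Σ λ_i
λ_sys = 0.0000111 + 0.00000783 + 0.000485 = 5.0393e-04 /h
MTBF = 1 / λ_sys = 1980 h

1980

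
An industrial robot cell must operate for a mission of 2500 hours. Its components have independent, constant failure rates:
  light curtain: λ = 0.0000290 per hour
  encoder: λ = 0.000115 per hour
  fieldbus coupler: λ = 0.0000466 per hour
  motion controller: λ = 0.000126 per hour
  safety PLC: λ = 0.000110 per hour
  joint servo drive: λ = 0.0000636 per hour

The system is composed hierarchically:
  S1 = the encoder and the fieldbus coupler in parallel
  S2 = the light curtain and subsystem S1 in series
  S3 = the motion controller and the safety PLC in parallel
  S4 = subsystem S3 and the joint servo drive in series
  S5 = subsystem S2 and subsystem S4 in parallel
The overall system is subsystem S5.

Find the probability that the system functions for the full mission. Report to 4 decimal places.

R(light curtain) = exp(−0.0000290 × 2500) = 0.930066
R(encoder) = exp(−0.000115 × 2500) = 0.750137
R(fieldbus coupler) = exp(−0.0000466 × 2500) = 0.890030
R(motion controller) = exp(−0.000126 × 2500) = 0.729789
R(safety PLC) = exp(−0.000110 × 2500) = 0.759572
R(joint servo drive) = exp(−0.0000636 × 2500) = 0.852996
Parallel (encoder and fieldbus coupler): 1 − (1 − 0.750137)(1 − 0.890030) = 0.972523
Series (light curtain and [0.972523]): 0.930066 × 0.972523 = 0.904511
Parallel (motion controller and safety PLC): 1 − (1 − 0.729789)(1 − 0.759572) = 0.935034
Series ([0.935034] and joint servo drive): 0.935034 × 0.852996 = 0.797580
Parallel ([0.904511] and [0.797580]): 1 − (1 − 0.904511)(1 − 0.797580) = 0.9807

0.9807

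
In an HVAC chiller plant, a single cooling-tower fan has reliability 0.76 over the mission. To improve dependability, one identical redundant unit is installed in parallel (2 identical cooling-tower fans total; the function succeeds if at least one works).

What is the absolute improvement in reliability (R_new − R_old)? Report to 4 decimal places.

R_before = 0.76
R_after = 1 − (1 − 0.76)^2 = 0.9424
ΔR = 0.9424 − 0.76 = 0.1824

0.1824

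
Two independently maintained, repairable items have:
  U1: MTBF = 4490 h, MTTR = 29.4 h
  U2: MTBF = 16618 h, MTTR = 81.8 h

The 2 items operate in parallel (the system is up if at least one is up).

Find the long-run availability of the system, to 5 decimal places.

A(U1) = MTBF/(MTBF+MTTR) = 4490/(4490+29.4) = 0.993495
A(U2) = MTBF/(MTBF+MTTR) = 16618/(16618+81.8) = 0.995102
Parallel availability: 1 − (1 − 0.993495)(1 − 0.995102) = 0.99997

0.99997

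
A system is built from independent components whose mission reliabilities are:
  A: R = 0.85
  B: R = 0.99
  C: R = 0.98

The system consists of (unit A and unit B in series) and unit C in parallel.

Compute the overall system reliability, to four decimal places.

0.9968

Series (A and B): 0.850000 × 0.990000 = 0.841500
Parallel ([0.841500] and C): 1 − (1 − 0.841500)(1 − 0.980000) = 0.9968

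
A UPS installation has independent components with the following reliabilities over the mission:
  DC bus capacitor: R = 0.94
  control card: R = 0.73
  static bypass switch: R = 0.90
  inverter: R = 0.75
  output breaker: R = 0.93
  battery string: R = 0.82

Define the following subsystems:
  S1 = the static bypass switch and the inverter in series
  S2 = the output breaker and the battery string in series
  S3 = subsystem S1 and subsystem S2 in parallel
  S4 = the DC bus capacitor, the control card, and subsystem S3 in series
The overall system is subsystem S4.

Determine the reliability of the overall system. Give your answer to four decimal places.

0.6333

Series (static bypass switch and inverter): 0.900000 × 0.750000 = 0.675000
Series (output breaker and battery string): 0.930000 × 0.820000 = 0.762600
Parallel ([0.675000] and [0.762600]): 1 − (1 − 0.675000)(1 − 0.762600) = 0.922845
Series (DC bus capacitor, control card, and [0.922845]): 0.940000 × 0.730000 × 0.922845 = 0.6333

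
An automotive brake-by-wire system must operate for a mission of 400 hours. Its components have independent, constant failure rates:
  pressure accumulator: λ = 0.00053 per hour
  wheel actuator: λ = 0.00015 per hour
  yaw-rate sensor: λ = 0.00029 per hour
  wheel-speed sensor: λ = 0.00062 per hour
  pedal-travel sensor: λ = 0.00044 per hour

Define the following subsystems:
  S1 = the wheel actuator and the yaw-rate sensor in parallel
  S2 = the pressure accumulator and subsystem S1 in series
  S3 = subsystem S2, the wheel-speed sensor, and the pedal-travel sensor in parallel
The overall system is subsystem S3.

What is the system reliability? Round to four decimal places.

R(pressure accumulator) = exp(−0.00053 × 400) = 0.808965
R(wheel actuator) = exp(−0.00015 × 400) = 0.941765
R(yaw-rate sensor) = exp(−0.00029 × 400) = 0.890475
R(wheel-speed sensor) = exp(−0.00062 × 400) = 0.780360
R(pedal-travel sensor) = exp(−0.00044 × 400) = 0.838618
Parallel (wheel actuator and yaw-rate sensor): 1 − (1 − 0.941765)(1 − 0.890475) = 0.993622
Series (pressure accumulator and [0.993622]): 0.808965 × 0.993622 = 0.803805
Parallel ([0.803805], wheel-speed sensor, and pedal-travel sensor): 1 − (1 − 0.803805)(1 − 0.780360)(1 − 0.838618) = 0.9930

0.9930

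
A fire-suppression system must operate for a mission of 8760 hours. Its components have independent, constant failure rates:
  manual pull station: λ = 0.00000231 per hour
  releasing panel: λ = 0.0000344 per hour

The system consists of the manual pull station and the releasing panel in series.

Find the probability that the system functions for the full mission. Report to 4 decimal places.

R(manual pull station) = exp(−0.00000231 × 8760) = 0.979968
R(releasing panel) = exp(−0.0000344 × 8760) = 0.739823
Series (manual pull station and releasing panel): 0.979968 × 0.739823 = 0.7250

0.7250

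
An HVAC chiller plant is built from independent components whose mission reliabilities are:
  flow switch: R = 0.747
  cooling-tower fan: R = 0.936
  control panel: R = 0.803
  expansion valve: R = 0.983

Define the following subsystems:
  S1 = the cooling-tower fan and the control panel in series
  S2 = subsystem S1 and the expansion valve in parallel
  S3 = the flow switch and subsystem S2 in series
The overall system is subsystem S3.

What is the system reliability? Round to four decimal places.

Series (cooling-tower fan and control panel): 0.936000 × 0.803000 = 0.751608
Parallel ([0.751608] and expansion valve): 1 − (1 − 0.751608)(1 − 0.983000) = 0.995777
Series (flow switch and [0.995777]): 0.747000 × 0.995777 = 0.7438

0.7438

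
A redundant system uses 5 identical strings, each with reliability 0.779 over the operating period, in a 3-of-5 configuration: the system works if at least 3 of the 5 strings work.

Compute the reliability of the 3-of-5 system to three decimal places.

R = Σ_{i=3}^{5} C(5,i) p^i (1−p)^{5−i} with p = 0.779
C(5,3)·0.779^3·0.221^2 = 0.23089
C(5,4)·0.779^4·0.221^1 = 0.40692
C(5,5)·0.779^5·0.221^0 = 0.28687
Sum = 0.925

0.925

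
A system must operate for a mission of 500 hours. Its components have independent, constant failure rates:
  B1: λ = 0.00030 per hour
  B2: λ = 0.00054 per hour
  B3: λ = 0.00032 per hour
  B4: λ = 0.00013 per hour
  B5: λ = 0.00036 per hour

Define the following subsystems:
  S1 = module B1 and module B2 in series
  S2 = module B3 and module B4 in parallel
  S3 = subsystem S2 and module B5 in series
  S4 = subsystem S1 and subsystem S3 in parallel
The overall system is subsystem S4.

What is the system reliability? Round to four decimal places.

0.9408

R(B1) = exp(−0.00030 × 500) = 0.860708
R(B2) = exp(−0.00054 × 500) = 0.763379
R(B3) = exp(−0.00032 × 500) = 0.852144
R(B4) = exp(−0.00013 × 500) = 0.937067
R(B5) = exp(−0.00036 × 500) = 0.835270
Series (B1 and B2): 0.860708 × 0.763379 = 0.657046
Parallel (B3 and B4): 1 − (1 − 0.852144)(1 − 0.937067) = 0.990695
Series ([0.990695] and B5): 0.990695 × 0.835270 = 0.827498
Parallel ([0.657046] and [0.827498]): 1 − (1 − 0.657046)(1 − 0.827498) = 0.9408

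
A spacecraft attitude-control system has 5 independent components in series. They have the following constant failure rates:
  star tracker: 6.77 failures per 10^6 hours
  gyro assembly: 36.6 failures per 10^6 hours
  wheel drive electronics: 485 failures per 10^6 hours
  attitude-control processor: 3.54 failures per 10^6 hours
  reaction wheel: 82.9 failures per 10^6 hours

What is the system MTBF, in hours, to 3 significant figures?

1630

Series of exponential components: λ_sys = Σ λ_i
λ_sys = 0.00000677 + 0.0000366 + 0.000485 + 0.00000354 + 0.0000829 = 6.1481e-04 /h
MTBF = 1 / λ_sys = 1630 h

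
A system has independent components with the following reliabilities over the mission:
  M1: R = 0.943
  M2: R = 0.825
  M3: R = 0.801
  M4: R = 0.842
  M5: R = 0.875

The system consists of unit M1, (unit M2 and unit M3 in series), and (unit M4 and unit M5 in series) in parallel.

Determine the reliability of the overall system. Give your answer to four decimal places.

0.9949

Series (M2 and M3): 0.825000 × 0.801000 = 0.660825
Series (M4 and M5): 0.842000 × 0.875000 = 0.736750
Parallel (M1, [0.660825], and [0.736750]): 1 − (1 − 0.943000)(1 − 0.660825)(1 − 0.736750) = 0.9949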